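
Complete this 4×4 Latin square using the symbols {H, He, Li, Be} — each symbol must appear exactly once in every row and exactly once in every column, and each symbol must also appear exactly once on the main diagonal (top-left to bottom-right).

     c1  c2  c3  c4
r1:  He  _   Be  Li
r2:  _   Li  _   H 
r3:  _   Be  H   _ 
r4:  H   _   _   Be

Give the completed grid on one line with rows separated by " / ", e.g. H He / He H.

He H Be Li / Be Li He H / Li Be H He / H He Li Be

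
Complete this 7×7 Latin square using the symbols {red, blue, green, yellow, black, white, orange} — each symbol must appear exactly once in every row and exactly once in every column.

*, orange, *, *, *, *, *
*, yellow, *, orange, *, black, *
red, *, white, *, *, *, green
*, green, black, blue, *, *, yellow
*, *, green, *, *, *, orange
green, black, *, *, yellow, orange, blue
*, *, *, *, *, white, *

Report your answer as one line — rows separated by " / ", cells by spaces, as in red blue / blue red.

At row 3, column 2: row 3 has {red,green,white}; column 2 has {green,yellow,black,orange}; that leaves blue.
At row 3, column 6: row 3 has {red,blue,green,white}; column 6 has {black,white,orange}; that leaves yellow.
At row 4, column 6: row 4 has {blue,green,yellow,black}; column 6 has {yellow,black,white,orange}; that leaves red.
At row 5, column 6: row 5 has {green,orange}; column 6 has {red,yellow,black,white,orange}; that leaves blue.
At row 6, column 3: row 6 has {blue,green,yellow,black,orange}; column 3 has {green,black,white}; that leaves red.
At row 6, column 4: row 6 has {red,blue,green,yellow,black,orange}; column 4 has {blue,orange}; that leaves white.
At row 7, column 2: row 7 has {white}; column 2 has {blue,green,yellow,black,orange}; that leaves red.
At row 7, column 7: row 7 has {red,white}; column 7 has {blue,green,yellow,orange}; that leaves black.
At row 1, column 6: row 1 has {orange}; column 6 has {red,blue,yellow,black,white,orange}; that leaves green.
At row 2, column 3: row 2 has {yellow,black,orange}; column 3 has {red,green,black,white}; that leaves blue.
At row 3, column 4: row 3 has {red,blue,green,yellow,white}; column 4 has {blue,white,orange}; that leaves black.
At row 3, column 5: row 3 has {red,blue,green,yellow,black,white}; column 5 has {yellow}; that leaves orange.
At row 4, column 5: row 4 has {red,blue,green,yellow,black}; column 5 has {yellow,orange}; that leaves white.
At row 5, column 2: row 5 has {blue,green,orange}; column 2 has {red,blue,green,yellow,black,orange}; that leaves white.
At row 1, column 3: row 1 has {green,orange}; column 3 has {red,blue,green,black,white}; that leaves yellow.
At row 1, column 4: row 1 has {green,yellow,orange}; column 4 has {blue,black,white,orange}; that leaves red.
At row 1, column 7: row 1 has {red,green,yellow,orange}; column 7 has {blue,green,yellow,black,orange}; that leaves white.
At row 2, column 1: row 2 has {blue,yellow,black,orange}; column 1 has {red,green}; that leaves white.
At row 2, column 7: row 2 has {blue,yellow,black,white,orange}; column 7 has {blue,green,yellow,black,white,orange}; that leaves red.
At row 4, column 1: row 4 has {red,blue,green,yellow,black,white}; column 1 has {red,green,white}; that leaves orange.
At row 5, column 4: row 5 has {blue,green,white,orange}; column 4 has {red,blue,black,white,orange}; that leaves yellow.
At row 7, column 3: row 7 has {red,black,white}; column 3 has {red,blue,green,yellow,black,white}; that leaves orange.
At row 7, column 4: row 7 has {red,black,white,orange}; column 4 has {red,blue,yellow,black,white,orange}; that leaves green.
At row 7, column 5: row 7 has {red,green,black,white,orange}; column 5 has {yellow,white,orange}; that leaves blue.
At row 1, column 5: row 1 has {red,green,yellow,white,orange}; column 5 has {blue,yellow,white,orange}; that leaves black.
At row 2, column 5: row 2 has {red,blue,yellow,black,white,orange}; column 5 has {blue,yellow,black,white,orange}; that leaves green.
At row 5, column 1: row 5 has {blue,green,yellow,white,orange}; column 1 has {red,green,white,orange}; that leaves black.
At row 5, column 5: row 5 has {blue,green,yellow,black,white,orange}; column 5 has {blue,green,yellow,black,white,orange}; that leaves red.
At row 7, column 1: row 7 has {red,blue,green,black,white,orange}; column 1 has {red,green,black,white,orange}; that leaves yellow.
At row 1, column 1: row 1 has {red,green,yellow,black,white,orange}; column 1 has {red,green,yellow,black,white,orange}; that leaves blue.

blue orange yellow red black green white / white yellow blue orange green black red / red blue white black orange yellow green / orange green black blue white red yellow / black white green yellow red blue orange / green black red white yellow orange blue / yellow red orange green blue white black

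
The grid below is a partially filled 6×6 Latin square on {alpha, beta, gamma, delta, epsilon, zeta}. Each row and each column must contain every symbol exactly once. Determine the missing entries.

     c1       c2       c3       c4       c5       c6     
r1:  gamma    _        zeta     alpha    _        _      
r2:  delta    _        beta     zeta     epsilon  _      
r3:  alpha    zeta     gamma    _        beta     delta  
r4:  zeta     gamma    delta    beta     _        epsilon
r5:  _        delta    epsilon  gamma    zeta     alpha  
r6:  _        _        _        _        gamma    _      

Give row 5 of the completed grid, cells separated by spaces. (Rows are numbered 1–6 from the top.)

beta delta epsilon gamma zeta alpha

At row 1, column 5: row 1 has {alpha,gamma,zeta}; column 5 has {beta,gamma,epsilon,zeta}; that leaves delta.
At row 1, column 6: row 1 has {alpha,gamma,delta,zeta}; column 6 has {alpha,delta,epsilon}; that leaves beta.
At row 2, column 2: row 2 has {beta,delta,epsilon,zeta}; column 2 has {gamma,delta,zeta}; that leaves alpha.
At row 2, column 6: row 2 has {alpha,beta,delta,epsilon,zeta}; column 6 has {alpha,beta,delta,epsilon}; that leaves gamma.
At row 3, column 4: row 3 has {alpha,beta,gamma,delta,zeta}; column 4 has {alpha,beta,gamma,zeta}; that leaves epsilon.
At row 4, column 5: row 4 has {beta,gamma,delta,epsilon,zeta}; column 5 has {beta,gamma,delta,epsilon,zeta}; that leaves alpha.
At row 5, column 1: row 5 has {alpha,gamma,delta,epsilon,zeta}; column 1 has {alpha,gamma,delta,zeta}; that leaves beta.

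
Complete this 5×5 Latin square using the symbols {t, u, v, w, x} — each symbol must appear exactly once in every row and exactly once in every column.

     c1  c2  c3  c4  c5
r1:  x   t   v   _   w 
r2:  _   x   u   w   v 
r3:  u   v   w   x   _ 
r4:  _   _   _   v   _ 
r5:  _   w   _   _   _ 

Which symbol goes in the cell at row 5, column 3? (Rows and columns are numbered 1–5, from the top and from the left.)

x

At row 1, column 4: row 1 has {t,v,w,x}; column 4 has {v,w,x}; that leaves u.
At row 2, column 1: row 2 has {u,v,w,x}; column 1 has {u,x}; that leaves t.
At row 3, column 5: row 3 has {u,v,w,x}; column 5 has {v,w}; that leaves t.
At row 4, column 1: row 4 has {v}; column 1 has {t,u,x}; that leaves w.
At row 4, column 2: row 4 has {v,w}; column 2 has {t,v,w,x}; that leaves u.
At row 4, column 5: row 4 has {u,v,w}; column 5 has {t,v,w}; that leaves x.
At row 5, column 1: row 5 has {w}; column 1 has {t,u,w,x}; that leaves v.
At row 5, column 4: row 5 has {v,w}; column 4 has {u,v,w,x}; that leaves t.
At row 5, column 5: row 5 has {t,v,w}; column 5 has {t,v,w,x}; that leaves u.
At row 4, column 3: row 4 has {u,v,w,x}; column 3 has {u,v,w}; that leaves t.
At row 5, column 3: row 5 has {t,u,v,w}; column 3 has {t,u,v,w}; that leaves x.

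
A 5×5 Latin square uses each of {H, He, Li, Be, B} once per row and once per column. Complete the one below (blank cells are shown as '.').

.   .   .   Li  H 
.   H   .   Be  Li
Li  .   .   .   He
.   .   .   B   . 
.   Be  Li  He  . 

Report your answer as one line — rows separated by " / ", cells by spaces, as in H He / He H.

Cell (r3,c2): row 3 has {He,Li}; column 2 has {H,Be} → B.
Cell (r3,c4): row 3 has {He,Li,B}; column 4 has {He,Li,Be,B} → H.
Cell (r4,c5): row 4 has {B}; column 5 has {H,He,Li} → Be.
Cell (r5,c5): row 5 has {He,Li,Be}; column 5 has {H,He,Li,Be} → B.
Cell (r1,c2): row 1 has {H,Li}; column 2 has {H,Be,B} → He.
Cell (r3,c3): row 3 has {H,He,Li,B}; column 3 has {Li} → Be.
Cell (r4,c2): row 4 has {Be,B}; column 2 has {H,He,Be,B} → Li.
Cell (r5,c1): row 5 has {He,Li,Be,B}; column 1 has {Li} → H.
Cell (r1,c3): row 1 has {H,He,Li}; column 3 has {Li,Be} → B.
Cell (r2,c3): row 2 has {H,Li,Be}; column 3 has {Li,Be,B} → He.
Cell (r4,c1): row 4 has {Li,Be,B}; column 1 has {H,Li} → He.
Cell (r4,c3): row 4 has {He,Li,Be,B}; column 3 has {He,Li,Be,B} → H.
Cell (r1,c1): row 1 has {H,He,Li,B}; column 1 has {H,He,Li} → Be.
Cell (r2,c1): row 2 has {H,He,Li,Be}; column 1 has {H,He,Li,Be} → B.

Be He B Li H / B H He Be Li / Li B Be H He / He Li H B Be / H Be Li He B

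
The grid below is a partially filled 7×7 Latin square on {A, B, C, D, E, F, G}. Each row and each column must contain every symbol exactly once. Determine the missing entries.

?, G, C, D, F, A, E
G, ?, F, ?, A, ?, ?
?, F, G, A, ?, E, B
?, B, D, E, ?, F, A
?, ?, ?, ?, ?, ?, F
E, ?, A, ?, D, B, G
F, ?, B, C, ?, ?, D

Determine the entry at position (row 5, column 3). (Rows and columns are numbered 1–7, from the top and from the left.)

E

At row 1, column 1: row 1 has {A,C,D,E,F,G}; column 1 has {E,F,G}; that leaves B.
At row 2, column 4: row 2 has {A,F,G}; column 4 has {A,C,D,E}; that leaves B.
At row 2, column 7: row 2 has {A,B,F,G}; column 7 has {A,B,D,E,F,G}; that leaves C.
At row 3, column 5: row 3 has {A,B,E,F,G}; column 5 has {A,D,F}; that leaves C.
At row 4, column 1: row 4 has {A,B,D,E,F}; column 1 has {B,E,F,G}; that leaves C.
At row 4, column 5: row 4 has {A,B,C,D,E,F}; column 5 has {A,C,D,F}; that leaves G.
At row 5, column 3: row 5 has {F}; column 3 has {A,B,C,D,F,G}; that leaves E.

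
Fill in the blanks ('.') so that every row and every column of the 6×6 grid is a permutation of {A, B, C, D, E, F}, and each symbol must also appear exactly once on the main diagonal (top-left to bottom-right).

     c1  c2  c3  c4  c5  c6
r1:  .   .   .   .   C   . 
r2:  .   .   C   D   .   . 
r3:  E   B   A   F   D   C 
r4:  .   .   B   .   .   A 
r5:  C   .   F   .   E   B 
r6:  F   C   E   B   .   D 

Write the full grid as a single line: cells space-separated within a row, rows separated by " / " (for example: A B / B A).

B A D E C F / A F C D B E / E B A F D C / D E B C F A / C D F A E B / F C E B A D

(r1,c1) = B
(r1,c3) = D
(r2,c1) = A
(r2,c2) = F
(r2,c5) = B
(r2,c6) = E
(r4,c1) = D
(r4,c2) = E
(r4,c4) = C
(r4,c5) = F
(r5,c4) = A
(r6,c5) = A
(r1,c2) = A
(r1,c4) = E
(r1,c6) = F
(r5,c2) = D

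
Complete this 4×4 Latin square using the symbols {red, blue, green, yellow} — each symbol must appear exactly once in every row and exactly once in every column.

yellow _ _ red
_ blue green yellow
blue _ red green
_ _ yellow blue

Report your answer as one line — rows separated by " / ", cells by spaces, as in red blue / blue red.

yellow green blue red / red blue green yellow / blue yellow red green / green red yellow blue

Cell (r1,c2): row 1 has {red,yellow}; column 2 has {blue} → green.
Cell (r1,c3): row 1 has {red,green,yellow}; column 3 has {red,green,yellow} → blue.
Cell (r2,c1): row 2 has {blue,green,yellow}; column 1 has {blue,yellow} → red.
Cell (r3,c2): row 3 has {red,blue,green}; column 2 has {blue,green} → yellow.
Cell (r4,c1): row 4 has {blue,yellow}; column 1 has {red,blue,yellow} → green.
Cell (r4,c2): row 4 has {blue,green,yellow}; column 2 has {blue,green,yellow} → red.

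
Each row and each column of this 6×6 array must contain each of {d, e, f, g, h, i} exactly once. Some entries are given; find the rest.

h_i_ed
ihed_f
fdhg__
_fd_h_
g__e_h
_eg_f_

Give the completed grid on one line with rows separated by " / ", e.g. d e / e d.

h g i f e d / i h e d g f / f d h g i e / e f d i h g / g i f e d h / d e g h f i

Cell (r1,c2): row 1 has {d,e,h,i}; column 2 has {d,e,f,h} → g.
Cell (r1,c4): row 1 has {d,e,g,h,i}; column 4 has {d,e,g} → f.
Cell (r2,c5): row 2 has {d,e,f,h,i}; column 5 has {e,f,h} → g.
Cell (r3,c5): row 3 has {d,f,g,h}; column 5 has {e,f,g,h} → i.
Cell (r3,c6): row 3 has {d,f,g,h,i}; column 6 has {d,f,h} → e.
Cell (r4,c1): row 4 has {d,f,h}; column 1 has {f,g,h,i} → e.
Cell (r4,c4): row 4 has {d,e,f,h}; column 4 has {d,e,f,g} → i.
Cell (r4,c6): row 4 has {d,e,f,h,i}; column 6 has {d,e,f,h} → g.
Cell (r5,c2): row 5 has {e,g,h}; column 2 has {d,e,f,g,h} → i.
Cell (r5,c3): row 5 has {e,g,h,i}; column 3 has {d,e,g,h,i} → f.
Cell (r5,c5): row 5 has {e,f,g,h,i}; column 5 has {e,f,g,h,i} → d.
Cell (r6,c1): row 6 has {e,f,g}; column 1 has {e,f,g,h,i} → d.
Cell (r6,c4): row 6 has {d,e,f,g}; column 4 has {d,e,f,g,i} → h.
Cell (r6,c6): row 6 has {d,e,f,g,h}; column 6 has {d,e,f,g,h} → i.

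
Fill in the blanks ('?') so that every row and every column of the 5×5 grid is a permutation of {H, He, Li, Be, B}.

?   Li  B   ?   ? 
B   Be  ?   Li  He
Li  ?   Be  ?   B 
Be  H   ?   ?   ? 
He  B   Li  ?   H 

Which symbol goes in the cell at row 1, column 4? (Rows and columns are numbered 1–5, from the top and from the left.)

He

(r1,c1) = H
(r1,c5) = Be
(r2,c3) = H
(r3,c2) = He
(r3,c4) = H
(r4,c3) = He
(r4,c4) = B
(r4,c5) = Li
(r5,c4) = Be
(r1,c4) = He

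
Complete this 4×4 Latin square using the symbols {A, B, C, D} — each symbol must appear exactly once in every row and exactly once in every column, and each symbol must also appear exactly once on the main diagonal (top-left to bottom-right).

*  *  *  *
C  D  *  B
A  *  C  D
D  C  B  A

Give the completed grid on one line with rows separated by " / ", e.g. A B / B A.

B A D C / C D A B / A B C D / D C B A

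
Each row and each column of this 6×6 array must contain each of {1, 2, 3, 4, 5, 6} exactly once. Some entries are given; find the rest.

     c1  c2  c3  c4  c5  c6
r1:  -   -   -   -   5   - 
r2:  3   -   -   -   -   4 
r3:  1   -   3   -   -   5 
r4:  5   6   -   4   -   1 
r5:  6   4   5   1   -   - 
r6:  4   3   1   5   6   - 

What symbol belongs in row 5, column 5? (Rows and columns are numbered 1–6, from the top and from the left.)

(r1,c1) = 2
(r1,c2) = 1
(r3,c2) = 2
(r3,c4) = 6
(r3,c5) = 4
(r4,c3) = 2
(r4,c5) = 3
(r5,c5) = 2

2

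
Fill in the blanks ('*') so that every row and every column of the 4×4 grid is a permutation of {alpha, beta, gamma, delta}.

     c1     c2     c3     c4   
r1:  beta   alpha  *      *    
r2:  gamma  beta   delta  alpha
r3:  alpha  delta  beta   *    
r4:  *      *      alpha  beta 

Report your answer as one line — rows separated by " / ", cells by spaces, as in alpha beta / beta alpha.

(r1,c3): row 1 has {alpha,beta}; column 3 has {alpha,beta,delta}, so it must be gamma.
(r1,c4): row 1 has {alpha,beta,gamma}; column 4 has {alpha,beta}, so it must be delta.
(r3,c4): row 3 has {alpha,beta,delta}; column 4 has {alpha,beta,delta}, so it must be gamma.
(r4,c1): row 4 has {alpha,beta}; column 1 has {alpha,beta,gamma}, so it must be delta.
(r4,c2): row 4 has {alpha,beta,delta}; column 2 has {alpha,beta,delta}, so it must be gamma.

beta alpha gamma delta / gamma beta delta alpha / alpha delta beta gamma / delta gamma alpha beta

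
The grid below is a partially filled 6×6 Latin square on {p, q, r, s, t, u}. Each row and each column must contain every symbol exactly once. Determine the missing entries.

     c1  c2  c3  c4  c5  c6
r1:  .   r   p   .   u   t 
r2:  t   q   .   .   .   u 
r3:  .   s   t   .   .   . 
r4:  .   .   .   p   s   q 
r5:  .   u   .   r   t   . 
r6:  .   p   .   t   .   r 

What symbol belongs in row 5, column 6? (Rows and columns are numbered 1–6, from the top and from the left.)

s

(r2,c4) = s
(r3,c6) = p
(r4,c2) = t
(r5,c6) = s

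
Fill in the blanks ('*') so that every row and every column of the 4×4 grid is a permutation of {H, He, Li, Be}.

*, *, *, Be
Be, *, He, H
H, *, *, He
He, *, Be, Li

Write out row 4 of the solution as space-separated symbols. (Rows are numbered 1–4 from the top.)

He H Be Li

(r1,c1) = Li
(r1,c3) = H
(r2,c2) = Li
(r3,c2) = Be
(r3,c3) = Li
(r4,c2) = H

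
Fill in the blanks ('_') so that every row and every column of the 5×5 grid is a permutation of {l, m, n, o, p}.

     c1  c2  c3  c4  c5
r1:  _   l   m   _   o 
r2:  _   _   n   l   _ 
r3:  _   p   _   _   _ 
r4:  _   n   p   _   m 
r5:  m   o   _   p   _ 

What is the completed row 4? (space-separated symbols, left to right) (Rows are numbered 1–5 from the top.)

l n p o m

(r1,c4) = n
(r2,c2) = m
(r2,c5) = p
(r4,c4) = o
(r5,c3) = l
(r5,c5) = n
(r1,c1) = p
(r2,c1) = o
(r3,c3) = o
(r3,c4) = m
(r3,c5) = l
(r4,c1) = l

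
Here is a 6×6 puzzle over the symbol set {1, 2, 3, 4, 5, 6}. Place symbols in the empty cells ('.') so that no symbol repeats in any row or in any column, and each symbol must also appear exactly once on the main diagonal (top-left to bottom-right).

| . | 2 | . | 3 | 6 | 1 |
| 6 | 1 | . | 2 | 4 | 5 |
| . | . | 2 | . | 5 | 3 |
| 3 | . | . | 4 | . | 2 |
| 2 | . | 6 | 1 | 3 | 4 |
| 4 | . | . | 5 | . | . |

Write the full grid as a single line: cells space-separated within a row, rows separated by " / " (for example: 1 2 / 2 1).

5 2 4 3 6 1 / 6 1 3 2 4 5 / 1 4 2 6 5 3 / 3 6 5 4 1 2 / 2 5 6 1 3 4 / 4 3 1 5 2 6

(r1,c1) = 5
(r1,c3) = 4
(r2,c3) = 3
(r3,c1) = 1
(r3,c4) = 6
(r4,c5) = 1
(r5,c2) = 5
(r6,c3) = 1
(r6,c5) = 2
(r6,c6) = 6
(r3,c2) = 4
(r4,c2) = 6
(r4,c3) = 5
(r6,c2) = 3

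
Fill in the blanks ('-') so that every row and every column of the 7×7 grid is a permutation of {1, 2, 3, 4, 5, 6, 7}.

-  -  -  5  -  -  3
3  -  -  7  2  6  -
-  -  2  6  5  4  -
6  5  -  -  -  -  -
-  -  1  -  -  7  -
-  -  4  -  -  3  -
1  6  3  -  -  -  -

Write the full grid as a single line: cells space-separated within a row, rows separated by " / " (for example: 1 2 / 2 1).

4 7 6 5 1 2 3 / 3 1 5 7 2 6 4 / 7 3 2 6 5 4 1 / 6 5 7 4 3 1 2 / 2 4 1 3 6 7 5 / 5 2 4 1 7 3 6 / 1 6 3 2 4 5 7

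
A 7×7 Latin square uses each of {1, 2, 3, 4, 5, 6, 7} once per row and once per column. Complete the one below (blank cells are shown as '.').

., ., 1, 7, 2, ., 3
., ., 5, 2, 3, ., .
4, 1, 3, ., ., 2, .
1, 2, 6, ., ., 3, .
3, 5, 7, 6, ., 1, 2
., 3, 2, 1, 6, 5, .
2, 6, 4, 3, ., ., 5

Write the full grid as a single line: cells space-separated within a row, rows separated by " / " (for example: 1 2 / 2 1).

5 4 1 7 2 6 3 / 6 7 5 2 3 4 1 / 4 1 3 5 7 2 6 / 1 2 6 4 5 3 7 / 3 5 7 6 4 1 2 / 7 3 2 1 6 5 4 / 2 6 4 3 1 7 5

(r1,c2) = 4
(r1,c6) = 6
(r2,c2) = 7
(r2,c6) = 4
(r3,c4) = 5
(r3,c5) = 7
(r3,c7) = 6
(r4,c4) = 4
(r4,c5) = 5
(r4,c7) = 7
(r5,c5) = 4
(r6,c1) = 7
(r6,c7) = 4
(r7,c5) = 1
(r7,c6) = 7
(r1,c1) = 5
(r2,c1) = 6
(r2,c7) = 1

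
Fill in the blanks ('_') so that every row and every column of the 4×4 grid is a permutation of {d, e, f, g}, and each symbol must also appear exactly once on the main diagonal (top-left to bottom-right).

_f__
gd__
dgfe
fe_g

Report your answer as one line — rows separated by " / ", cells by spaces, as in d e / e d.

e f g d / g d e f / d g f e / f e d g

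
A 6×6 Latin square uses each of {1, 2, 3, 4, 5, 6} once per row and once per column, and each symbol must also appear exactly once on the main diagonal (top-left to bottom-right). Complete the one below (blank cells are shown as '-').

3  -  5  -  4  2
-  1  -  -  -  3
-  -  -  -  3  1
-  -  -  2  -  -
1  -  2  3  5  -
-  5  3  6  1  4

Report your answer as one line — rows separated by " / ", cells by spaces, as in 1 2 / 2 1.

3 6 5 1 4 2 / 6 1 4 5 2 3 / 5 2 6 4 3 1 / 4 3 1 2 6 5 / 1 4 2 3 5 6 / 2 5 3 6 1 4

At row 1, column 2: row 1 has {2,3,4,5}; column 2 has {1,5}; that leaves 6.
At row 1, column 4: row 1 has {2,3,4,5,6}; column 4 has {2,3,6}; that leaves 1.
At row 3, column 3: row 3 has {1,3}; column 3 has {2,3,5}; the diagonal has {1,2,3,4,5}; that leaves 6.
At row 4, column 5: row 4 has {2}; column 5 has {1,3,4,5}; that leaves 6.
At row 4, column 6: row 4 has {2,6}; column 6 has {1,2,3,4}; that leaves 5.
At row 5, column 2: row 5 has {1,2,3,5}; column 2 has {1,5,6}; that leaves 4.
At row 5, column 6: row 5 has {1,2,3,4,5}; column 6 has {1,2,3,4,5}; that leaves 6.
At row 6, column 1: row 6 has {1,3,4,5,6}; column 1 has {1,3}; that leaves 2.
At row 2, column 3: row 2 has {1,3}; column 3 has {2,3,5,6}; that leaves 4.
At row 2, column 4: row 2 has {1,3,4}; column 4 has {1,2,3,6}; that leaves 5.
At row 2, column 5: row 2 has {1,3,4,5}; column 5 has {1,3,4,5,6}; that leaves 2.
At row 3, column 2: row 3 has {1,3,6}; column 2 has {1,4,5,6}; that leaves 2.
At row 3, column 4: row 3 has {1,2,3,6}; column 4 has {1,2,3,5,6}; that leaves 4.
At row 4, column 1: row 4 has {2,5,6}; column 1 has {1,2,3}; that leaves 4.
At row 4, column 2: row 4 has {2,4,5,6}; column 2 has {1,2,4,5,6}; that leaves 3.
At row 4, column 3: row 4 has {2,3,4,5,6}; column 3 has {2,3,4,5,6}; that leaves 1.
At row 2, column 1: row 2 has {1,2,3,4,5}; column 1 has {1,2,3,4}; that leaves 6.
At row 3, column 1: row 3 has {1,2,3,4,6}; column 1 has {1,2,3,4,6}; that leaves 5.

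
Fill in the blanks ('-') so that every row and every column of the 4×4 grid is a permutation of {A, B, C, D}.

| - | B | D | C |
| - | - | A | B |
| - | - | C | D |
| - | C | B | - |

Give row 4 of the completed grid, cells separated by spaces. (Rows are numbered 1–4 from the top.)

At row 1, column 1: row 1 has {B,C,D}; column 1 is empty so far; that leaves A.
At row 2, column 2: row 2 has {A,B}; column 2 has {B,C}; that leaves D.
At row 3, column 1: row 3 has {C,D}; column 1 has {A}; that leaves B.
At row 3, column 2: row 3 has {B,C,D}; column 2 has {B,C,D}; that leaves A.
At row 4, column 1: row 4 has {B,C}; column 1 has {A,B}; that leaves D.
At row 4, column 4: row 4 has {B,C,D}; column 4 has {B,C,D}; that leaves A.

D C B A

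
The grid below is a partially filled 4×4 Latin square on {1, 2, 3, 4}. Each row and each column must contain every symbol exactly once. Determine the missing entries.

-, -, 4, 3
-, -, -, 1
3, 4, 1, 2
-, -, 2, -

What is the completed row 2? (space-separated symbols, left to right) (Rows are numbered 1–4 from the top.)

4 2 3 1

At row 2, column 3: row 2 has {1}; column 3 has {1,2,4}; that leaves 3.
At row 4, column 4: row 4 has {2}; column 4 has {1,2,3}; that leaves 4.
At row 2, column 2: row 2 has {1,3}; column 2 has {4}; that leaves 2.
At row 4, column 1: row 4 has {2,4}; column 1 has {3}; that leaves 1.
At row 4, column 2: row 4 has {1,2,4}; column 2 has {2,4}; that leaves 3.
At row 1, column 1: row 1 has {3,4}; column 1 has {1,3}; that leaves 2.
At row 1, column 2: row 1 has {2,3,4}; column 2 has {2,3,4}; that leaves 1.
At row 2, column 1: row 2 has {1,2,3}; column 1 has {1,2,3}; that leaves 4.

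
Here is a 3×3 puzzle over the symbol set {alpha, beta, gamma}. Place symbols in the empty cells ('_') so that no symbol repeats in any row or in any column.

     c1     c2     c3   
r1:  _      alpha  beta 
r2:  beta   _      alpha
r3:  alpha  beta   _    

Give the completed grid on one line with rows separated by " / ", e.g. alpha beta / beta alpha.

gamma alpha beta / beta gamma alpha / alpha beta gamma

(r1,c1): row 1 has {alpha,beta}; column 1 has {alpha,beta}, so it must be gamma.
(r2,c2): row 2 has {alpha,beta}; column 2 has {alpha,beta}, so it must be gamma.
(r3,c3): row 3 has {alpha,beta}; column 3 has {alpha,beta}, so it must be gamma.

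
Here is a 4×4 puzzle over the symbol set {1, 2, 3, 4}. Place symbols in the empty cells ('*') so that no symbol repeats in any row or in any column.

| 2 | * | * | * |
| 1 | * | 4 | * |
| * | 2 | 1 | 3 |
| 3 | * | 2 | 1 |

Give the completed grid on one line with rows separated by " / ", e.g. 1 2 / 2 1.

(r1,c3) = 3
(r1,c4) = 4
(r2,c2) = 3
(r2,c4) = 2
(r3,c1) = 4
(r4,c2) = 4
(r1,c2) = 1

2 1 3 4 / 1 3 4 2 / 4 2 1 3 / 3 4 2 1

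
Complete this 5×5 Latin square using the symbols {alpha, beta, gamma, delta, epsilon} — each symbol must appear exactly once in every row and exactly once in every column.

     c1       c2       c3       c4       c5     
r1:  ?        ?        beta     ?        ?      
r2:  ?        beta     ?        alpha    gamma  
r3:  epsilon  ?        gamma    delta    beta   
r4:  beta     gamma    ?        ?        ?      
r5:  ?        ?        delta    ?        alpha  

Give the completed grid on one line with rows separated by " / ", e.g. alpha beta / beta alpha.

row 2 has {alpha,beta,gamma}; column 1 has {beta,epsilon} — only delta is left for (r2,c1).
row 2 has {alpha,beta,gamma,delta}; column 3 has {beta,gamma,delta} — only epsilon is left for (r2,c3).
row 3 has {beta,gamma,delta,epsilon}; column 2 has {beta,gamma} — only alpha is left for (r3,c2).
row 4 has {beta,gamma}; column 3 has {beta,gamma,delta,epsilon} — only alpha is left for (r4,c3).
row 4 has {alpha,beta,gamma}; column 4 has {alpha,delta} — only epsilon is left for (r4,c4).
row 4 has {alpha,beta,gamma,epsilon}; column 5 has {alpha,beta,gamma} — only delta is left for (r4,c5).
row 5 has {alpha,delta}; column 1 has {beta,delta,epsilon} — only gamma is left for (r5,c1).
row 5 has {alpha,gamma,delta}; column 2 has {alpha,beta,gamma} — only epsilon is left for (r5,c2).
row 5 has {alpha,gamma,delta,epsilon}; column 4 has {alpha,delta,epsilon} — only beta is left for (r5,c4).
row 1 has {beta}; column 1 has {beta,gamma,delta,epsilon} — only alpha is left for (r1,c1).
row 1 has {alpha,beta}; column 2 has {alpha,beta,gamma,epsilon} — only delta is left for (r1,c2).
row 1 has {alpha,beta,delta}; column 4 has {alpha,beta,delta,epsilon} — only gamma is left for (r1,c4).
row 1 has {alpha,beta,gamma,delta}; column 5 has {alpha,beta,gamma,delta} — only epsilon is left for (r1,c5).

alpha delta beta gamma epsilon / delta beta epsilon alpha gamma / epsilon alpha gamma delta beta / beta gamma alpha epsilon delta / gamma epsilon delta beta alpha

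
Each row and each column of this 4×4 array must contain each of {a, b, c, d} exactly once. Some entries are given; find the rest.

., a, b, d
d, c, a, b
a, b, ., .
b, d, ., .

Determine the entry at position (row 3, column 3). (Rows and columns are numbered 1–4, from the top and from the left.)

d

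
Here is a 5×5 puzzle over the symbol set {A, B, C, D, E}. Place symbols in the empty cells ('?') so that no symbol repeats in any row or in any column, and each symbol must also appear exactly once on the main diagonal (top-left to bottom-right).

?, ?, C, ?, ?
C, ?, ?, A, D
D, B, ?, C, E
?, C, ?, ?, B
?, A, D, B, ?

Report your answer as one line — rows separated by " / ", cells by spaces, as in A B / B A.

B D C E A / C E B A D / D B A C E / A C E D B / E A D B C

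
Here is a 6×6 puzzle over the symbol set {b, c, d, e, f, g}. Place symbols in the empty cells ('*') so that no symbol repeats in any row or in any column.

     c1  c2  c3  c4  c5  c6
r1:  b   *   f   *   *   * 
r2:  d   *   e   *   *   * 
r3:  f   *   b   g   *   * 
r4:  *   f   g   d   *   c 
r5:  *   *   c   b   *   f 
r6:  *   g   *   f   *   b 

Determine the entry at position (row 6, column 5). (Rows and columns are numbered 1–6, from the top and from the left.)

e

(r2,c4) = c
(r2,c6) = g
(r4,c1) = e
(r4,c5) = b
(r5,c1) = g
(r6,c1) = c
(r6,c3) = d
(r6,c5) = e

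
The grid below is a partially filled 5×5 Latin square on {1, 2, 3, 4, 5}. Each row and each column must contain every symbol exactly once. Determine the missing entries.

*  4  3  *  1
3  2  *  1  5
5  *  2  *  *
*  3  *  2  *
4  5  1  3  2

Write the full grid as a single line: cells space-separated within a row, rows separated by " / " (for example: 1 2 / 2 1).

(r1,c1) = 2
(r1,c4) = 5
(r2,c3) = 4
(r3,c2) = 1
(r3,c4) = 4
(r3,c5) = 3
(r4,c1) = 1
(r4,c3) = 5
(r4,c5) = 4

2 4 3 5 1 / 3 2 4 1 5 / 5 1 2 4 3 / 1 3 5 2 4 / 4 5 1 3 2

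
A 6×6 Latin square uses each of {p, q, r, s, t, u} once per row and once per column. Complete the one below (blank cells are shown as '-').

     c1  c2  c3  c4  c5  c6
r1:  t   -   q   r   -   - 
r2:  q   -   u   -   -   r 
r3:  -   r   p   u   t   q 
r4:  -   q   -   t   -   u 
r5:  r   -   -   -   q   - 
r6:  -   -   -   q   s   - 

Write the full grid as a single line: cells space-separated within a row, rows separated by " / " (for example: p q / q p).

(r2,c5) = p
(r3,c1) = s
(r4,c1) = p
(r4,c5) = r
(r6,c1) = u
(r1,c5) = u
(r2,c4) = s
(r4,c3) = s
(r5,c3) = t
(r5,c4) = p
(r5,c6) = s
(r6,c3) = r
(r1,c6) = p
(r2,c2) = t
(r5,c2) = u
(r6,c2) = p
(r6,c6) = t
(r1,c2) = s

t s q r u p / q t u s p r / s r p u t q / p q s t r u / r u t p q s / u p r q s t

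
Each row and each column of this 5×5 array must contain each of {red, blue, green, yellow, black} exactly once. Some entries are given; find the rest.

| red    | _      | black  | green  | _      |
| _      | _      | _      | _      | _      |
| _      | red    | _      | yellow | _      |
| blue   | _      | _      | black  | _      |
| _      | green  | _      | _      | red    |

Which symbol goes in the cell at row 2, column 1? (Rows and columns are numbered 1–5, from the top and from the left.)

yellow

At row 4, column 2: row 4 has {blue,black}; column 2 has {red,green}; that leaves yellow.
At row 4, column 5: row 4 has {blue,yellow,black}; column 5 has {red}; that leaves green.
At row 5, column 4: row 5 has {red,green}; column 4 has {green,yellow,black}; that leaves blue.
At row 1, column 2: row 1 has {red,green,black}; column 2 has {red,green,yellow}; that leaves blue.
At row 1, column 5: row 1 has {red,blue,green,black}; column 5 has {red,green}; that leaves yellow.
At row 2, column 2: row 2 is empty so far; column 2 has {red,blue,green,yellow}; that leaves black.
At row 2, column 4: row 2 has {black}; column 4 has {blue,green,yellow,black}; that leaves red.
At row 2, column 5: row 2 has {red,black}; column 5 has {red,green,yellow}; that leaves blue.
At row 3, column 5: row 3 has {red,yellow}; column 5 has {red,blue,green,yellow}; that leaves black.
At row 4, column 3: row 4 has {blue,green,yellow,black}; column 3 has {black}; that leaves red.
At row 5, column 3: row 5 has {red,blue,green}; column 3 has {red,black}; that leaves yellow.
At row 2, column 3: row 2 has {red,blue,black}; column 3 has {red,yellow,black}; that leaves green.
At row 3, column 1: row 3 has {red,yellow,black}; column 1 has {red,blue}; that leaves green.
At row 3, column 3: row 3 has {red,green,yellow,black}; column 3 has {red,green,yellow,black}; that leaves blue.
At row 5, column 1: row 5 has {red,blue,green,yellow}; column 1 has {red,blue,green}; that leaves black.
At row 2, column 1: row 2 has {red,blue,green,black}; column 1 has {red,blue,green,black}; that leaves yellow.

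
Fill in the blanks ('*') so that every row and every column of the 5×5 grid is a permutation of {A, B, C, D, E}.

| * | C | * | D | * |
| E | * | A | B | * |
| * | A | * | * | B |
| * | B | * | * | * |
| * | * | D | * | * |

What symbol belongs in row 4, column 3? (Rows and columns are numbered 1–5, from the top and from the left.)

E

(r2,c2) = D
(r2,c5) = C
(r5,c2) = E
(r5,c5) = A
(r1,c5) = E
(r4,c5) = D
(r5,c4) = C
(r1,c3) = B
(r3,c4) = E
(r4,c4) = A
(r5,c1) = B
(r1,c1) = A
(r3,c3) = C
(r4,c1) = C
(r4,c3) = E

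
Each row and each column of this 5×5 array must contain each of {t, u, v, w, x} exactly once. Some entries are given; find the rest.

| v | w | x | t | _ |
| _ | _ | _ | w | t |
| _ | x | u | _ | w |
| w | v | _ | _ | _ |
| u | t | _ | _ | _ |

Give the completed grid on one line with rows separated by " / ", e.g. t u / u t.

v w x t u / x u v w t / t x u v w / w v t u x / u t w x v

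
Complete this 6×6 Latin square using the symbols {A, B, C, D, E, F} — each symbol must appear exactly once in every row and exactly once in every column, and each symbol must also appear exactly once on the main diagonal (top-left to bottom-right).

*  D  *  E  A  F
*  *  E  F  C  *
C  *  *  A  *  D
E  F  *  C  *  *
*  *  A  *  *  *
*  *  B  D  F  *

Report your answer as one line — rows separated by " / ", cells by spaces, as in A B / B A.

(r1,c1) = B
(r1,c3) = C
(r2,c2) = A
(r2,c6) = B
(r3,c3) = F
(r4,c3) = D
(r4,c5) = B
(r4,c6) = A
(r5,c4) = B
(r6,c1) = A
(r6,c6) = E
(r2,c1) = D
(r3,c5) = E
(r5,c1) = F
(r5,c5) = D
(r5,c6) = C
(r6,c2) = C
(r3,c2) = B
(r5,c2) = E

B D C E A F / D A E F C B / C B F A E D / E F D C B A / F E A B D C / A C B D F E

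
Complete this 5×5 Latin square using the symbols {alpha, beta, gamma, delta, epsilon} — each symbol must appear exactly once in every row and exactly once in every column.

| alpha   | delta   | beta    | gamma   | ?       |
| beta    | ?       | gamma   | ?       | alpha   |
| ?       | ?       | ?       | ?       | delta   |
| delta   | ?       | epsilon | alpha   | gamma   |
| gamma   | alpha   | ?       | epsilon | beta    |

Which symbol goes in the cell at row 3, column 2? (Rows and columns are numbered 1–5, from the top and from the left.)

(r1,c5) = epsilon
(r2,c2) = epsilon
(r2,c4) = delta
(r3,c1) = epsilon
(r3,c3) = alpha
(r3,c4) = beta
(r4,c2) = beta
(r5,c3) = delta
(r3,c2) = gamma

gamma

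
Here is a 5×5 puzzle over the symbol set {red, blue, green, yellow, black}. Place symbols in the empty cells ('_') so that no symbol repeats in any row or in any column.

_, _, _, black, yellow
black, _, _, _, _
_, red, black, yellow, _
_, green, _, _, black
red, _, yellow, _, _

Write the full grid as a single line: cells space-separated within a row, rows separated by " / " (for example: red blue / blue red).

green blue red black yellow / black yellow green blue red / blue red black yellow green / yellow green blue red black / red black yellow green blue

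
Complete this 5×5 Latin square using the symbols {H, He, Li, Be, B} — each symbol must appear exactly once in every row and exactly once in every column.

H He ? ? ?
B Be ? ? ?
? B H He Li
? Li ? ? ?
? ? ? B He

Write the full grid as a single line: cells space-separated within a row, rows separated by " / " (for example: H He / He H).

H He Li Be B / B Be He Li H / Be B H He Li / He Li B H Be / Li H Be B He

Cell (r2,c5): row 2 has {Be,B}; column 5 has {He,Li} → H.
Cell (r3,c1): row 3 has {H,He,Li,B}; column 1 has {H,B} → Be.
Cell (r4,c1): row 4 has {Li}; column 1 has {H,Be,B} → He.
Cell (r5,c1): row 5 has {He,B}; column 1 has {H,He,Be,B} → Li.
Cell (r5,c2): row 5 has {He,Li,B}; column 2 has {He,Li,Be,B} → H.
Cell (r5,c3): row 5 has {H,He,Li,B}; column 3 has {H} → Be.
Cell (r2,c4): row 2 has {H,Be,B}; column 4 has {He,B} → Li.
Cell (r4,c3): row 4 has {He,Li}; column 3 has {H,Be} → B.
Cell (r4,c5): row 4 has {He,Li,B}; column 5 has {H,He,Li} → Be.
Cell (r1,c3): row 1 has {H,He}; column 3 has {H,Be,B} → Li.
Cell (r1,c4): row 1 has {H,He,Li}; column 4 has {He,Li,B} → Be.
Cell (r1,c5): row 1 has {H,He,Li,Be}; column 5 has {H,He,Li,Be} → B.
Cell (r2,c3): row 2 has {H,Li,Be,B}; column 3 has {H,Li,Be,B} → He.
Cell (r4,c4): row 4 has {He,Li,Be,B}; column 4 has {He,Li,Be,B} → H.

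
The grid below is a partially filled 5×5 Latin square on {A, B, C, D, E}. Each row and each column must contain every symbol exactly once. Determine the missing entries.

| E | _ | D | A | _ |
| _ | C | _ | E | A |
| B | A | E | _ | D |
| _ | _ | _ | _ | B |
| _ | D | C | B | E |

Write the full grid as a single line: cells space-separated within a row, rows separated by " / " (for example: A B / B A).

(r1,c2) = B
(r1,c5) = C
(r2,c1) = D
(r2,c3) = B
(r3,c4) = C
(r4,c2) = E
(r4,c3) = A
(r4,c4) = D
(r5,c1) = A
(r4,c1) = C

E B D A C / D C B E A / B A E C D / C E A D B / A D C B E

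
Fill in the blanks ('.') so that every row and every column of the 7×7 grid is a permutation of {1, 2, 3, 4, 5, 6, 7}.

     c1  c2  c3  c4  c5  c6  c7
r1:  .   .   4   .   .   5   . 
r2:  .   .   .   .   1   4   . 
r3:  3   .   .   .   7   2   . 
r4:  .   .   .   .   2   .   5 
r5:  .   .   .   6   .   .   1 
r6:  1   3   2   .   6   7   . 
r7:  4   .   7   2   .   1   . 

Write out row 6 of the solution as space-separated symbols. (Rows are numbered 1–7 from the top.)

(r1,c5) = 3
(r5,c6) = 3
(r6,c7) = 4
(r7,c5) = 5
(r3,c7) = 6
(r4,c6) = 6
(r5,c3) = 5
(r5,c5) = 4
(r6,c4) = 5

1 3 2 5 6 7 4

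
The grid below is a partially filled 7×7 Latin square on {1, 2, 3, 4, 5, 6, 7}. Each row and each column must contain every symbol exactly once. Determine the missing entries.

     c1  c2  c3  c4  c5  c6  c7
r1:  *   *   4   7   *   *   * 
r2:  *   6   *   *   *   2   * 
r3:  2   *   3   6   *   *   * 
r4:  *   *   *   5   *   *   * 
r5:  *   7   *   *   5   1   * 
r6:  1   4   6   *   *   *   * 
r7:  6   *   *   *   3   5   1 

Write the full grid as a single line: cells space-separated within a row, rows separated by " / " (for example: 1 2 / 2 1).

row 5 has {1,5,7}; column 3 has {3,4,6} — only 2 is left for (r5,c3).
row 7 has {1,3,5,6}; column 2 has {4,6,7} — only 2 is left for (r7,c2).
row 7 has {1,2,3,5,6}; column 3 has {2,3,4,6} — only 7 is left for (r7,c3).
row 7 has {1,2,3,5,6,7}; column 4 has {5,6,7} — only 4 is left for (r7,c4).
row 4 has {5}; column 3 has {2,3,4,6,7} — only 1 is left for (r4,c3).
row 5 has {1,2,5,7}; column 4 has {4,5,6,7} — only 3 is left for (r5,c4).
row 6 has {1,4,6}; column 4 has {3,4,5,6,7} — only 2 is left for (r6,c4).
row 6 has {1,2,4,6}; column 5 has {3,5} — only 7 is left for (r6,c5).
row 6 has {1,2,4,6,7}; column 6 has {1,2,5} — only 3 is left for (r6,c6).
row 6 has {1,2,3,4,6,7}; column 7 has {1} — only 5 is left for (r6,c7).
row 1 has {4,7}; column 6 has {1,2,3,5} — only 6 is left for (r1,c6).
row 2 has {2,6}; column 3 has {1,2,3,4,6,7} — only 5 is left for (r2,c3).
row 2 has {2,5,6}; column 4 has {2,3,4,5,6,7} — only 1 is left for (r2,c4).
row 2 has {1,2,5,6}; column 5 has {3,5,7} — only 4 is left for (r2,c5).
row 3 has {2,3,6}; column 5 has {3,4,5,7} — only 1 is left for (r3,c5).
row 4 has {1,5}; column 2 has {2,4,6,7} — only 3 is left for (r4,c2).
row 5 has {1,2,3,5,7}; column 1 has {1,2,6} — only 4 is left for (r5,c1).
row 5 has {1,2,3,4,5,7}; column 7 has {1,5} — only 6 is left for (r5,c7).
row 1 has {4,6,7}; column 5 has {1,3,4,5,7} — only 2 is left for (r1,c5).
row 1 has {2,4,6,7}; column 7 has {1,5,6} — only 3 is left for (r1,c7).
row 2 has {1,2,4,5,6}; column 7 has {1,3,5,6} — only 7 is left for (r2,c7).
row 3 has {1,2,3,6}; column 2 has {2,3,4,6,7} — only 5 is left for (r3,c2).
row 3 has {1,2,3,5,6}; column 7 has {1,3,5,6,7} — only 4 is left for (r3,c7).
row 4 has {1,3,5}; column 1 has {1,2,4,6} — only 7 is left for (r4,c1).
row 4 has {1,3,5,7}; column 5 has {1,2,3,4,5,7} — only 6 is left for (r4,c5).
row 4 has {1,3,5,6,7}; column 6 has {1,2,3,5,6} — only 4 is left for (r4,c6).
row 4 has {1,3,4,5,6,7}; column 7 has {1,3,4,5,6,7} — only 2 is left for (r4,c7).
row 1 has {2,3,4,6,7}; column 1 has {1,2,4,6,7} — only 5 is left for (r1,c1).
row 1 has {2,3,4,5,6,7}; column 2 has {2,3,4,5,6,7} — only 1 is left for (r1,c2).
row 2 has {1,2,4,5,6,7}; column 1 has {1,2,4,5,6,7} — only 3 is left for (r2,c1).
row 3 has {1,2,3,4,5,6}; column 6 has {1,2,3,4,5,6} — only 7 is left for (r3,c6).

5 1 4 7 2 6 3 / 3 6 5 1 4 2 7 / 2 5 3 6 1 7 4 / 7 3 1 5 6 4 2 / 4 7 2 3 5 1 6 / 1 4 6 2 7 3 5 / 6 2 7 4 3 5 1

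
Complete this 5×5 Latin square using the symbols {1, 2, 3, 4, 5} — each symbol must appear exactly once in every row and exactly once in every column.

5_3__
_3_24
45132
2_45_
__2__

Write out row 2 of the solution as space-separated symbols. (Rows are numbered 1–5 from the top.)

1 3 5 2 4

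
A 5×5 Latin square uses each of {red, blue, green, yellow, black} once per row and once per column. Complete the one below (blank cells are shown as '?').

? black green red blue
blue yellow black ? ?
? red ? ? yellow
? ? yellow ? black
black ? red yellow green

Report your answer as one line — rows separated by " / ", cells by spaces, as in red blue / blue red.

yellow black green red blue / blue yellow black green red / green red blue black yellow / red green yellow blue black / black blue red yellow green

(r1,c1) = yellow
(r2,c4) = green
(r2,c5) = red
(r3,c1) = green
(r3,c3) = blue
(r3,c4) = black
(r4,c1) = red
(r4,c4) = blue
(r5,c2) = blue
(r4,c2) = green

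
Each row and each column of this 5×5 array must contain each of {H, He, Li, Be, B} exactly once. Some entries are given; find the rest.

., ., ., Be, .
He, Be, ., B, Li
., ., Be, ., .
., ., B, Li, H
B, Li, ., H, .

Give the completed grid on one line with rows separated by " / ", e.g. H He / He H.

(r2,c3): row 2 has {He,Li,Be,B}; column 3 has {Be,B}, so it must be H.
(r3,c4): row 3 has {Be}; column 4 has {H,Li,Be,B}, so it must be He.
(r3,c5): row 3 has {He,Be}; column 5 has {H,Li}, so it must be B.
(r4,c1): row 4 has {H,Li,B}; column 1 has {He,B}, so it must be Be.
(r4,c2): row 4 has {H,Li,Be,B}; column 2 has {Li,Be}, so it must be He.
(r5,c3): row 5 has {H,Li,B}; column 3 has {H,Be,B}, so it must be He.
(r5,c5): row 5 has {H,He,Li,B}; column 5 has {H,Li,B}, so it must be Be.
(r1,c3): row 1 has {Be}; column 3 has {H,He,Be,B}, so it must be Li.
(r1,c5): row 1 has {Li,Be}; column 5 has {H,Li,Be,B}, so it must be He.
(r3,c2): row 3 has {He,Be,B}; column 2 has {He,Li,Be}, so it must be H.
(r1,c1): row 1 has {He,Li,Be}; column 1 has {He,Be,B}, so it must be H.
(r1,c2): row 1 has {H,He,Li,Be}; column 2 has {H,He,Li,Be}, so it must be B.
(r3,c1): row 3 has {H,He,Be,B}; column 1 has {H,He,Be,B}, so it must be Li.

H B Li Be He / He Be H B Li / Li H Be He B / Be He B Li H / B Li He H Be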